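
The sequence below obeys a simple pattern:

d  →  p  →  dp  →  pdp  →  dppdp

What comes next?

pdpdppdp

Each term (from the third on) is the two preceding terms concatenated in order: term 3 = d·p = dp.
The next term joins pdp and dppdp.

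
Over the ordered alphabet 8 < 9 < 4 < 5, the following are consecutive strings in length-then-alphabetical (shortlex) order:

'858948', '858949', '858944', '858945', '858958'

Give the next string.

858959

Find the rightmost character of 858958 below 5, bump it to the next letter, and reset everything to its right to 8.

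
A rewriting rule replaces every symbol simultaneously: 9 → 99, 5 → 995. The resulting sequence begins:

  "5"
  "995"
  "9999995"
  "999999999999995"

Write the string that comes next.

9999999999999999999999999999995

Replace each of the 15 characters of 999999999999995 in place — 99 99 99 99 99 99 99 99 99 99 99 99 99 99 995 — and concatenate.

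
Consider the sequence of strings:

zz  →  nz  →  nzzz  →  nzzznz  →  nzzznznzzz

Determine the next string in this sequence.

Each term (from the third on) is the previous term followed by the one before it: term 3 = nz·zz = nzzz.
The next term joins nzzznznzzz and nzzznz.

nzzznznzzznzzznz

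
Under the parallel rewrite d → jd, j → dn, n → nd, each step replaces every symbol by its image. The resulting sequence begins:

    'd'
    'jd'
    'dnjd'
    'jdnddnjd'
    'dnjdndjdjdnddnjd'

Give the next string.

jdnddnjdndjddnjddnjdndjdjdnddnjd

φ(dnjdndjdjdnddnjd) expands symbol-by-symbol to jd nd dn jd nd jd dn jd dn jd nd jd jd nd dn jd; joining the 16 pieces gives the next term.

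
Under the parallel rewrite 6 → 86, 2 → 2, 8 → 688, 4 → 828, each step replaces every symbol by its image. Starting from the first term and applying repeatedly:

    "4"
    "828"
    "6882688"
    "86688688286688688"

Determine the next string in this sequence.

6888686688688866886882688868668868886688688

Replace each of the 17 characters of 86688688286688688 in place — 688 86 86 688 688 86 688 688 2 688 86 86 688 688 86 688 688 — and concatenate.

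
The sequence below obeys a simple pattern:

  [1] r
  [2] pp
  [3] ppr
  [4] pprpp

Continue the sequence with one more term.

From term 3 onward, concatenate the last term with the second-to-last: pp·r = ppr, ppr·pp = pprpp, …
The next term joins pprpp and ppr.

pprppppr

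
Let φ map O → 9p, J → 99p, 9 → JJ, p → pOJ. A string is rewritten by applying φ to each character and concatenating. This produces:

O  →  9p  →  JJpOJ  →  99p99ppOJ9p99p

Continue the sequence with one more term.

Replace each of the 14 characters of 99p99ppOJ9p99p in place — JJ JJ pOJ JJ JJ pOJ pOJ 9p 99p JJ pOJ JJ JJ pOJ — and concatenate.

JJJJpOJJJJJpOJpOJ9p99pJJpOJJJJJpOJ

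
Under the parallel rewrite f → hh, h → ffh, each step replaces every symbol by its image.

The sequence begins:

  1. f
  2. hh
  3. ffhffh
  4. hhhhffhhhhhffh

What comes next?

ffhffhffhffhhhhhffhffhffhffhffhhhhhffh

φ(hhhhffhhhhhffh) expands symbol-by-symbol to ffh ffh ffh ffh hh hh ffh ffh ffh ffh ffh hh hh ffh; joining the 14 pieces gives the next term.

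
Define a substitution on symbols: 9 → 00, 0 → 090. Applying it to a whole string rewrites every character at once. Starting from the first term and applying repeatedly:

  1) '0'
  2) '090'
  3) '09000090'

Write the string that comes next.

Expanding 09000090: 0→090, 9→00, 0→090, 0→090, 0→090, 0→090, 9→00, 0→090. Concatenated: 090 00 090 090 090 090 00 090.

0900009009009009000090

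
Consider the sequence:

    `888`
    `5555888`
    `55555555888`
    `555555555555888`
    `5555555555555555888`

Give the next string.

Every step adds 5555 at the front: s(k+1) = 5555·s(k).
Applying this once more to 5555555555555555888:

55555555555555555555888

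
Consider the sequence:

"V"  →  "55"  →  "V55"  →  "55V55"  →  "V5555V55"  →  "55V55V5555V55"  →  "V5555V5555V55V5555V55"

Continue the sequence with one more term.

55V55V5555V55V5555V5555V55V5555V55

This is a Fibonacci-style word recurrence s(k) = s(k−2)·s(k−1): e.g. V·55 = V55.
So term 8 is 55V55V5555V55·V5555V5555V55V5555V55.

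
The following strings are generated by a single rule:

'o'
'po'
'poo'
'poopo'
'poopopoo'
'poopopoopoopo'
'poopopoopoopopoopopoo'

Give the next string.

poopopoopoopopoopopoopoopopoopoopo

This is a Fibonacci-style word recurrence s(k) = s(k−1)·s(k−2): e.g. po·o = poo.
The next term joins poopopoopoopopoopopoo and poopopoopoopo.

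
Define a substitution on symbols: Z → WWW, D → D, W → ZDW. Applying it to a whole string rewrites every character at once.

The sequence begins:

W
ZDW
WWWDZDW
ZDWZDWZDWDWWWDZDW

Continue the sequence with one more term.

WWWDZDWWWWDZDWWWWDZDWDZDWZDWZDWDWWWDZDW

Replace each of the 17 characters of ZDWZDWZDWDWWWDZDW in place — WWW D ZDW WWW D ZDW WWW D ZDW D ZDW ZDW ZDW D WWW D ZDW — and concatenate.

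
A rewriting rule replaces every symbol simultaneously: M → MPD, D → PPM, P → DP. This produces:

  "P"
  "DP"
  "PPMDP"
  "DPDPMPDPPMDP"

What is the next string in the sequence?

Expanding DPDPMPDPPMDP: D→PPM, P→DP, D→PPM, P→DP, M→MPD, P→DP, D→PPM, P→DP, P→DP, M→MPD, D→PPM, P→DP. Concatenated: PPM DP PPM DP MPD DP PPM DP DP MPD PPM DP.

PPMDPPPMDPMPDDPPPMDPDPMPDPPMDP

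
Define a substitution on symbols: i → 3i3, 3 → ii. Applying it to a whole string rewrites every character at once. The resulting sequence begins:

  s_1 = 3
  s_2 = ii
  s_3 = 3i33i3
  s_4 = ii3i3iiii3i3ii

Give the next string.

φ(ii3i3iiii3i3ii) expands symbol-by-symbol to 3i3 3i3 ii 3i3 ii 3i3 3i3 3i3 3i3 ii 3i3 ii 3i3 3i3; joining the 14 pieces gives the next term.

3i33i3ii3i3ii3i33i33i33i3ii3i3ii3i33i3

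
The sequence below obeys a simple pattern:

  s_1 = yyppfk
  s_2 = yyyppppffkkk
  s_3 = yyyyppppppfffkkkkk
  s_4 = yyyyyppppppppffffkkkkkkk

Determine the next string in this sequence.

The n-th term is n+1 y's then 2n p's then n f's then 2n-1 k's (n = 1, 2, …).
For the next term, n = 5, so the run lengths are 6, 10, 5, 9.

yyyyyyppppppppppfffffkkkkkkkkk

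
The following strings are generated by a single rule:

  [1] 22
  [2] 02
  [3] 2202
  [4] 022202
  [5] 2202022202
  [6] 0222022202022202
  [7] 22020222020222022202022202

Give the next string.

Each term (from the third on) is the two preceding terms concatenated in order: term 3 = 22·02 = 2202.
Continuing: 0222022202022202 · 22020222020222022202022202 gives term 8.

022202220202220222020222020222022202022202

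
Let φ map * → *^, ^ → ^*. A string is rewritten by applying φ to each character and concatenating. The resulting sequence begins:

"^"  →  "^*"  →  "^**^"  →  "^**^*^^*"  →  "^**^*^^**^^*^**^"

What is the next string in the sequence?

^**^*^^**^^*^**^*^^*^**^^**^*^^*

Applying the rule to each of the 16 symbols of ^**^*^^**^^*^**^ gives the pieces ^* *^ *^ ^* *^ ^* ^* *^ *^ ^* ^* *^ ^* *^ *^ ^*, which concatenate to the answer.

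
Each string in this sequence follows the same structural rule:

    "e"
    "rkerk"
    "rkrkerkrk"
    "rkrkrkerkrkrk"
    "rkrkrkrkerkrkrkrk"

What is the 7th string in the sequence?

rkrkrkrkrkrkerkrkrkrkrkrk

Each term wraps the previous one in rk on the left and rk on the right.
From rkrkrkrkerkrkrkrk, 2 further steps: rkrkrkrkerkrkrkrk → rkrkrkrkrkerkrkrkrkrk → (answer).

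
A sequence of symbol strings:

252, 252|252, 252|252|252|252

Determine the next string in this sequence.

Each string is two copies of the previous one joined by '|'.
Doubling 252|252|252|252 with '|' between the halves:

252|252|252|252|252|252|252|252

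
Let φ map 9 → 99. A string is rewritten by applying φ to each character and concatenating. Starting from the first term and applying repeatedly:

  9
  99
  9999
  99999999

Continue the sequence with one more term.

9999999999999999

Rewriting each symbol of 99999999: 9→99, 9→99, 9→99, 9→99, 9→99, 9→99, 9→99, 9→99, which concatenates to 99 99 99 99 99 99 99 99.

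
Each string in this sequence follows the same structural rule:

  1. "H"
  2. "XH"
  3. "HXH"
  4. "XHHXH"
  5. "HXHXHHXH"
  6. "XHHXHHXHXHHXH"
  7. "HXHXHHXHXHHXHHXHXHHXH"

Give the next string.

XHHXHHXHXHHXHHXHXHHXHXHHXHHXHXHHXH

This is a Fibonacci-style word recurrence s(k) = s(k−2)·s(k−1): e.g. H·XH = HXH.
The next term joins XHHXHHXHXHHXH and HXHXHHXHXHHXHHXHXHHXH.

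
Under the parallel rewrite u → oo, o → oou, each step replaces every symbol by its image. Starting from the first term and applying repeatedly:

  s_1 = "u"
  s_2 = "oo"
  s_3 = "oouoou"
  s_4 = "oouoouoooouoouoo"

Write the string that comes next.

oouoouoooouoouoooouoouoouoouoooouoouoooouoou

Replace each of the 16 characters of oouoouoooouoouoo in place — oou oou oo oou oou oo oou oou oou oou oo oou oou oo oou oou — and concatenate.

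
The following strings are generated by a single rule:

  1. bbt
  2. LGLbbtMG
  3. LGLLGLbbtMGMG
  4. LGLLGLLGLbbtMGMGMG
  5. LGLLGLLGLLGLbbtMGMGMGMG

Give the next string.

Every step adds LGL to the front and MG to the end of the previous string.
So the next term is LGL·LGLLGLLGLLGLbbtMGMGMGMG·MG.

LGLLGLLGLLGLLGLbbtMGMGMGMGMG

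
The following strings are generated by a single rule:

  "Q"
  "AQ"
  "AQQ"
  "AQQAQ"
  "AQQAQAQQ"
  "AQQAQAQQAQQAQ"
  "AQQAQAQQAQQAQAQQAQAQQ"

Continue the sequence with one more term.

From term 3 onward, concatenate the last term with the second-to-last: AQ·Q = AQQ, AQQ·AQ = AQQAQ, …
So term 8 is AQQAQAQQAQQAQAQQAQAQQ·AQQAQAQQAQQAQ.

AQQAQAQQAQQAQAQQAQAQQAQQAQAQQAQQAQ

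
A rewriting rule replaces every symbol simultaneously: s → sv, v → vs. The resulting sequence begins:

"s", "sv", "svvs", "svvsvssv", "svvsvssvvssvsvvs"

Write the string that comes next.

svvsvssvvssvsvvsvssvsvvssvvsvssv

Replace each of the 16 characters of svvsvssvvssvsvvs in place — sv vs vs sv vs sv sv vs vs sv sv vs sv vs vs sv — and concatenate.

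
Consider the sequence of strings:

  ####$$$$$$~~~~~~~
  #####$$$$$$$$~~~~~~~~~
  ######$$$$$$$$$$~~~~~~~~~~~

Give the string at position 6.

#########$$$$$$$$$$$$$$$$~~~~~~~~~~~~~~~~~

Term n consists of n+1 #'s, followed by 2n $'s, followed by 2n+1 ~'s, where the shown terms are n = 3, 4, 5.
For term 6, n = 8, so the run lengths are 9, 16, 17.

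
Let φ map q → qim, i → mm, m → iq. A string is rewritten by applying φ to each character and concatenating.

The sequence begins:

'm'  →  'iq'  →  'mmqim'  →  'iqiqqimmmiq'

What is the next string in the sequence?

Apply φ to iqiqqimmmiq symbol by symbol: i→mm, q→qim, i→mm, q→qim, q→qim, i→mm, m→iq, m→iq, m→iq, i→mm, q→qim; joined: mm qim mm qim qim mm iq iq iq mm qim.

mmqimmmqimqimmmiqiqiqmmqim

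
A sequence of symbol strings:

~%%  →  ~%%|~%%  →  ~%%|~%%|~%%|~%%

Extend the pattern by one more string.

~%%|~%%|~%%|~%%|~%%|~%%|~%%|~%%

s(k+1) = s(k)·|·s(k) — each term doubles the last with '|' between the halves.
One more doubling of ~%%|~%%|~%%|~%% gives the answer.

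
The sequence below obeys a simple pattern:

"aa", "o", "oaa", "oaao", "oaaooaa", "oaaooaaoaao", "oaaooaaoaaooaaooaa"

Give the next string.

This is a Fibonacci-style word recurrence s(k) = s(k−1)·s(k−2): e.g. o·aa = oaa.
Continuing: oaaooaaoaaooaaooaa · oaaooaaoaao gives term 8.

oaaooaaoaaooaaooaaoaaooaaoaao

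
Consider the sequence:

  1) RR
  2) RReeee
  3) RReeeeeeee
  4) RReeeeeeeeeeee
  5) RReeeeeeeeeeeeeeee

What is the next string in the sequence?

RReeeeeeeeeeeeeeeeeeee

Every step adds eeee to the end: s(k+1) = s(k)·eeee.
One more step from RReeeeeeeeeeeeeeee gives the answer.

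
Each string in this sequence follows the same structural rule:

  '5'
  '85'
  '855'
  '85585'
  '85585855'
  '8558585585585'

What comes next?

From term 3 onward, concatenate the last term with the second-to-last: 85·5 = 855, 855·85 = 85585, …
The next term joins 8558585585585 and 85585855.

855858558558585585855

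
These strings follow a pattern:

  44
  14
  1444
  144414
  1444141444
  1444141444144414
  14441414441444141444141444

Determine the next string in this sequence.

144414144414441414441414441444141444144414

This is a Fibonacci-style word recurrence s(k) = s(k−1)·s(k−2): e.g. 14·44 = 1444.
The next term joins 14441414441444141444141444 and 1444141444144414.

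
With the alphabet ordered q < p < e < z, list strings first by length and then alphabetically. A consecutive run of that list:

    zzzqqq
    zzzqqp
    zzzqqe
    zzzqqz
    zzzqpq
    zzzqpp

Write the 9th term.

zzzqeq

Continuing the enumeration 3 steps past zzzqpp: zzzqpp → zzzqpe → zzzqpz → (answer).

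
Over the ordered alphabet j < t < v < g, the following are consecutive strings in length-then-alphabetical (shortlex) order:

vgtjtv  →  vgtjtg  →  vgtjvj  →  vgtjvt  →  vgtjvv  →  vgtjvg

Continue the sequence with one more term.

Treat vgtjvg as a base-4 numeral over the given alphabet and add one, carrying through any trailing g's.

vgtjgj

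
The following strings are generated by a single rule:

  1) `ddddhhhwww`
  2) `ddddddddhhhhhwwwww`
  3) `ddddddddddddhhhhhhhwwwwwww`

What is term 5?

ddddddddddddddddddddhhhhhhhhhhhwwwwwwwwwww

Reading off run lengths: d runs 4, 8, 12; h runs 3, 5, 7; w runs 3, 5, 7 — each is linear in n (n = 1, 2, …).
At n = 5 the blocks have lengths 20, 11, 11.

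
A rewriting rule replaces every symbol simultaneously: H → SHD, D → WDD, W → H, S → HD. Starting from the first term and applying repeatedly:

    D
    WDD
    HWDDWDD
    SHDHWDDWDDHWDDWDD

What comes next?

Rewriting the 17 symbols of SHDHWDDWDDHWDDWDD one by one yields HD SHD WDD SHD H WDD WDD H WDD WDD SHD H WDD WDD H WDD WDD; concatenated:

HDSHDWDDSHDHWDDWDDHWDDWDDSHDHWDDWDDHWDDWDD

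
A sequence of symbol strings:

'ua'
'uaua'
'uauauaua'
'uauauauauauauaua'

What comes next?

Each string is two copies of the previous one concatenated.
One more doubling of uauauauauauauaua gives the answer.

uauauauauauauauauauauauauauauaua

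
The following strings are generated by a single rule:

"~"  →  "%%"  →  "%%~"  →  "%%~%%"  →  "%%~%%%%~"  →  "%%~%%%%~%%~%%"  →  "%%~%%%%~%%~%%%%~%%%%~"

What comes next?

This is a Fibonacci-style word recurrence s(k) = s(k−1)·s(k−2): e.g. %%·~ = %%~.
Continuing: %%~%%%%~%%~%%%%~%%%%~ · %%~%%%%~%%~%% gives term 8.

%%~%%%%~%%~%%%%~%%%%~%%~%%%%~%%~%%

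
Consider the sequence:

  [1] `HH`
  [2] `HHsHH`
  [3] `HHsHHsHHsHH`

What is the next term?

HHsHHsHHsHHsHHsHHsHHsHH

Each string is two copies of the previous one joined by 's'.
One more doubling of HHsHHsHHsHH gives the answer.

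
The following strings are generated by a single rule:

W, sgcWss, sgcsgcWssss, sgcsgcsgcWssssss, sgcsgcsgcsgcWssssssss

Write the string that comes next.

sgcsgcsgcsgcsgcWssssssssss

Each term wraps the previous one in sgc on the left and ss on the right.
One more step from sgcsgcsgcsgcWssssssss gives the answer.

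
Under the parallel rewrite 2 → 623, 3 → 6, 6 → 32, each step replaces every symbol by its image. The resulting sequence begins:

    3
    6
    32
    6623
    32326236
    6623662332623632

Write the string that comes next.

32326236323262366623326236326623

φ(6623662332623632) expands symbol-by-symbol to 32 32 623 6 32 32 623 6 6 623 32 623 6 32 6 623; joining the 16 pieces gives the next term.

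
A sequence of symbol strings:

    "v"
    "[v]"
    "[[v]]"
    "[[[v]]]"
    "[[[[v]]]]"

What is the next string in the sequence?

[[[[[v]]]]]

Each term wraps the previous one in [ on the left and ] on the right.
So the next term is [·[[[[v]]]]·].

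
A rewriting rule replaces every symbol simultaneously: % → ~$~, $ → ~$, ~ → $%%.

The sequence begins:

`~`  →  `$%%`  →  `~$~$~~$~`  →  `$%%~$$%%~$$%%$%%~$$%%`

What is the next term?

Replace each of the 21 characters of $%%~$$%%~$$%%$%%~$$%% in place — ~$ ~$~ ~$~ $%% ~$ ~$ ~$~ ~$~ $%% ~$ ~$ ~$~ ~$~ ~$ ~$~ ~$~ $%% ~$ ~$ ~$~ ~$~ — and concatenate.

~$~$~~$~$%%~$~$~$~~$~$%%~$~$~$~~$~~$~$~~$~$%%~$~$~$~~$~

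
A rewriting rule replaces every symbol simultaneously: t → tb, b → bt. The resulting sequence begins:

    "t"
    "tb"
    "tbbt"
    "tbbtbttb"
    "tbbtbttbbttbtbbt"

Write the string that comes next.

Applying the rule to each of the 16 symbols of tbbtbttbbttbtbbt gives the pieces tb bt bt tb bt tb tb bt bt tb tb bt tb bt bt tb, which concatenate to the answer.

tbbtbttbbttbtbbtbttbtbbttbbtbttb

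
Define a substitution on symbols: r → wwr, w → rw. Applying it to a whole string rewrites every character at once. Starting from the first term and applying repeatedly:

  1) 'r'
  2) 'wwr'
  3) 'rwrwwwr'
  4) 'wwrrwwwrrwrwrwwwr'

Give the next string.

rwrwwwrwwrrwrwrwwwrwwrrwwwrrwwwrrwrwrwwwr

φ(wwrrwwwrrwrwrwwwr) expands symbol-by-symbol to rw rw wwr wwr rw rw rw wwr wwr rw wwr rw wwr rw rw rw wwr; joining the 17 pieces gives the next term.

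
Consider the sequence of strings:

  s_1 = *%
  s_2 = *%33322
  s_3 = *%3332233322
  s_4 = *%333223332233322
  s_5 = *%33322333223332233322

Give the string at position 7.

The strings grow by a fixed suffix 33322 each time.
From *%33322333223332233322, 2 further steps: *%33322333223332233322 → *%3332233322333223332233322 → (answer).

*%333223332233322333223332233322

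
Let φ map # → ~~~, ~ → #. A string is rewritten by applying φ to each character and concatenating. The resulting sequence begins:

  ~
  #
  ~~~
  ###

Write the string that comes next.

~~~~~~~~~

Expanding ###: #→~~~, #→~~~, #→~~~. Concatenated: ~~~ ~~~ ~~~.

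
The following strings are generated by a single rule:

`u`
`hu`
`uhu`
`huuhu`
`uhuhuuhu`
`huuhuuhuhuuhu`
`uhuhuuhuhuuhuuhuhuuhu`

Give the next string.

Each term (from the third on) is the two preceding terms concatenated in order: term 3 = u·hu = uhu.
The next term joins huuhuuhuhuuhu and uhuhuuhuhuuhuuhuhuuhu.

huuhuuhuhuuhuuhuhuuhuhuuhuuhuhuuhu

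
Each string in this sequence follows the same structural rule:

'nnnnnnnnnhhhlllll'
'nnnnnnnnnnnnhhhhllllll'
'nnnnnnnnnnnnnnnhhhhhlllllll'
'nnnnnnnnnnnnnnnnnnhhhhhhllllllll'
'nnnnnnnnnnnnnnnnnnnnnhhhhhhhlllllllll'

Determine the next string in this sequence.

Each string has the form n^{3n} h^{n} l^{n+2}, where the shown terms are n = 3, 4, 5, 6, 7.
Setting n = 8 gives 24, 8, 10 characters in each block.

nnnnnnnnnnnnnnnnnnnnnnnnhhhhhhhhllllllllll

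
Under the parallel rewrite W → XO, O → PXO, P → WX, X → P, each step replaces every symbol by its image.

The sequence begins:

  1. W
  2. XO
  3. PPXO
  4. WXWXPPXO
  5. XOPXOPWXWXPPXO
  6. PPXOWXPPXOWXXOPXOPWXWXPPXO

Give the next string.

Applying the rule to each of the 26 symbols of PPXOWXPPXOWXXOPXOPWXWXPPXO gives the pieces WX WX P PXO XO P WX WX P PXO XO P P PXO WX P PXO WX XO P XO P WX WX P PXO, which concatenate to the answer.

WXWXPPXOXOPWXWXPPXOXOPPPXOWXPPXOWXXOPXOPWXWXPPXO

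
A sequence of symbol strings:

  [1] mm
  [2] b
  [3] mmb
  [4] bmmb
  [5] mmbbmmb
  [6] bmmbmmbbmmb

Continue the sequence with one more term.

From term 3 onward, concatenate the second-to-last term with the last: mm·b = mmb, b·mmb = bmmb, …
The next term joins mmbbmmb and bmmbmmbbmmb.

mmbbmmbbmmbmmbbmmb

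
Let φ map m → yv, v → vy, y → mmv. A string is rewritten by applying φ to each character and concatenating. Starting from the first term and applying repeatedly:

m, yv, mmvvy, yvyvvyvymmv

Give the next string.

mmvvymmvvyvymmvvymmvyvyvvy

Apply φ to yvyvvyvymmv symbol by symbol: y→mmv, v→vy, y→mmv, v→vy, v→vy, y→mmv, v→vy, y→mmv, m→yv, m→yv, v→vy; joined: mmv vy mmv vy vy mmv vy mmv yv yv vy.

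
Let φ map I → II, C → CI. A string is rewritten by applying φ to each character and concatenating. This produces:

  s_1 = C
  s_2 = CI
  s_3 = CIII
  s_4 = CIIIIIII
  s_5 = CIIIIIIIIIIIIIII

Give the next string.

Rewriting the 16 symbols of CIIIIIIIIIIIIIII one by one yields CI II II II II II II II II II II II II II II II; concatenated:

CIIIIIIIIIIIIIIIIIIIIIIIIIIIIIII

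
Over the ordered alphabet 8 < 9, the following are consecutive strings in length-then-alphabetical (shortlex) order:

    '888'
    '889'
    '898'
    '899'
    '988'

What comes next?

989

The successor of 988 increments the rightmost position that isn't already 9 and resets every position after it to 8.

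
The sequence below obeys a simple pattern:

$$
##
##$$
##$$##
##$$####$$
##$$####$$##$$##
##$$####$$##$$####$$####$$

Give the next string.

This is a Fibonacci-style word recurrence s(k) = s(k−1)·s(k−2): e.g. ##·$$ = ##$$.
So term 8 is ##$$####$$##$$####$$####$$·##$$####$$##$$##.

##$$####$$##$$####$$####$$##$$####$$##$$##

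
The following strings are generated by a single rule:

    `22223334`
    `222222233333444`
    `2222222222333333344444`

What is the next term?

22222222222223333333334444444

Each string has the form 2^{3n+1} 3^{2n+1} 4^{2n-1} (n = 1, 2, …).
For the next term, n = 4, so the run lengths are 13, 9, 7.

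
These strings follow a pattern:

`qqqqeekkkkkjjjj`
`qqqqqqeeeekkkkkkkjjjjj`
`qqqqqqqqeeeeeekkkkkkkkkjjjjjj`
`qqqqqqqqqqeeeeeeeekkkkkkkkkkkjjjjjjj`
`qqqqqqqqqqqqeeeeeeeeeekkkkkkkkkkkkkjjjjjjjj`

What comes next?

Each string has the form q^{2n} e^{2n-2} k^{2n+1} j^{n+2}, where the shown terms are n = 2, 3, 4, 5, 6.
For the next term, n = 7, so the run lengths are 14, 12, 15, 9.

qqqqqqqqqqqqqqeeeeeeeeeeeekkkkkkkkkkkkkkkjjjjjjjjj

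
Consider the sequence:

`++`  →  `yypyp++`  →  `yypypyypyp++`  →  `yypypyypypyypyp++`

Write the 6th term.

Each term is the previous one with yypyp prepended.
From yypypyypypyypyp++, 2 further steps: yypypyypypyypyp++ → yypypyypypyypypyypyp++ → (answer).

yypypyypypyypypyypypyypyp++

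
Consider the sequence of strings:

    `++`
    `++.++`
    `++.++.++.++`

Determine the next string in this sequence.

++.++.++.++.++.++.++.++

s(k+1) = s(k)·.·s(k) — each term doubles the last with '.' between the halves.
So the next term is two copies of ++.++.++.++ with '.' between the halves.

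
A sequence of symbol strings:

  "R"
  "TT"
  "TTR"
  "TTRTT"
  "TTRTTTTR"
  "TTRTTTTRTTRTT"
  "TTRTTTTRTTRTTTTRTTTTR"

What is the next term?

TTRTTTTRTTRTTTTRTTTTRTTRTTTTRTTRTT

Each term (from the third on) is the previous term followed by the one before it: term 3 = TT·R = TTR.
The next term joins TTRTTTTRTTRTTTTRTTTTR and TTRTTTTRTTRTT.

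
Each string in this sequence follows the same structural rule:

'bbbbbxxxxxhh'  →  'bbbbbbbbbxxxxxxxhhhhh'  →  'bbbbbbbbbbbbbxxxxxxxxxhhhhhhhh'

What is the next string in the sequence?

bbbbbbbbbbbbbbbbbxxxxxxxxxxxhhhhhhhhhhh

Each string has the form b^{4n+1} x^{2n+3} h^{3n-1} (n = 1, 2, …).
Setting n = 4 gives 17, 11, 11 characters in each block.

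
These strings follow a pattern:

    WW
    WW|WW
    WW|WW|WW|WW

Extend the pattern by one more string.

Each string is two copies of the previous one joined by '|'.
One more doubling of WW|WW|WW|WW gives the answer.

WW|WW|WW|WW|WW|WW|WW|WW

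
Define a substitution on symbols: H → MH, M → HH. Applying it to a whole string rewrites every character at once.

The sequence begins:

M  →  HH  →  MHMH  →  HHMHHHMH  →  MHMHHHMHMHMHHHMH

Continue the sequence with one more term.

HHMHHHMHMHMHHHMHHHMHHHMHMHMHHHMH

φ(MHMHHHMHMHMHHHMH) expands symbol-by-symbol to HH MH HH MH MH MH HH MH HH MH HH MH MH MH HH MH; joining the 16 pieces gives the next term.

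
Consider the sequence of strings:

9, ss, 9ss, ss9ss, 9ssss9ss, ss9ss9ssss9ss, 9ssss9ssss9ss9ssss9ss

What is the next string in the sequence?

This is a Fibonacci-style word recurrence s(k) = s(k−2)·s(k−1): e.g. 9·ss = 9ss.
The next term joins ss9ss9ssss9ss and 9ssss9ssss9ss9ssss9ss.

ss9ss9ssss9ss9ssss9ssss9ss9ssss9ss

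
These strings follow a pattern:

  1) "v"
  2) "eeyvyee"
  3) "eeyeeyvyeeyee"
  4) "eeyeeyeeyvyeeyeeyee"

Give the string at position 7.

eeyeeyeeyeeyeeyeeyvyeeyeeyeeyeeyeeyee

Each term wraps the previous one in eey on the left and yee on the right.
From eeyeeyeeyvyeeyeeyee, 3 further steps: eeyeeyeeyvyeeyeeyee → eeyeeyeeyeeyvyeeyeeyeeyee → eeyeeyeeyeeyeeyvyeeyeeyeeyeeyee → (answer).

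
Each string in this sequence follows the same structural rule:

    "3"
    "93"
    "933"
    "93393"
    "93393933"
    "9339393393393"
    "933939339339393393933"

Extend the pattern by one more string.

9339393393393933939339339393393393

From term 3 onward, concatenate the last term with the second-to-last: 93·3 = 933, 933·93 = 93393, …
So term 8 is 933939339339393393933·9339393393393.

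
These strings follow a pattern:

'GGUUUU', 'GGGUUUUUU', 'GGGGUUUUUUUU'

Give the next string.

GGGGGUUUUUUUUUU

Each string has the form G^{n} U^{2n}, where the shown terms are n = 2, 3, 4.
For the next term, n = 5, so the run lengths are 5, 10.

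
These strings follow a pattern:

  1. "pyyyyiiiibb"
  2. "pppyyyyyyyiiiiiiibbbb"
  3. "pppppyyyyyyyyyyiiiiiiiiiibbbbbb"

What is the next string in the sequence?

pppppppyyyyyyyyyyyyyiiiiiiiiiiiiibbbbbbbb

Each string has the form p^{2n-1} y^{3n+1} i^{3n+1} b^{2n} (n = 1, 2, …).
At n = 4 the blocks have lengths 7, 13, 13, 8.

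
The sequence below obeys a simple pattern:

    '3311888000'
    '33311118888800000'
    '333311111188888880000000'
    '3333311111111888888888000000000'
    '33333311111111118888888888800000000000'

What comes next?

Reading off run lengths: 3 runs 2, 3, 4, 5, 6; 1 runs 2, 4, 6, 8, 10; 8 runs 3, 5, 7, 9, 11; 0 runs 3, 5, 7, 9, 11 — each is linear in n (n = 1, 2, …).
At n = 6 the blocks have lengths 7, 12, 13, 13.

333333311111111111188888888888880000000000000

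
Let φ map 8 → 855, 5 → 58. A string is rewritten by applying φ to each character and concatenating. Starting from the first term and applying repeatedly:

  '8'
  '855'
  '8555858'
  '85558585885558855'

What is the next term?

Replace each of the 17 characters of 85558585885558855 in place — 855 58 58 58 855 58 855 58 855 855 58 58 58 855 855 58 58 — and concatenate.

85558585885558855588558555858588558555858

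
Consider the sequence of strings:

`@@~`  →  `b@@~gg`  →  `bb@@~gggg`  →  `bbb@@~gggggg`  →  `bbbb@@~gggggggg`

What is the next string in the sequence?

s(k+1) = b·s(k)·gg, so each term gains b as a prefix and gg as a suffix.
One more step from bbbb@@~gggggggg gives the answer.

bbbbb@@~gggggggggg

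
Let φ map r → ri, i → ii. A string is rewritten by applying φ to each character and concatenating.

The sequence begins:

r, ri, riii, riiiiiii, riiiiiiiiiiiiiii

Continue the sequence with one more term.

Applying the rule to each of the 16 symbols of riiiiiiiiiiiiiii gives the pieces ri ii ii ii ii ii ii ii ii ii ii ii ii ii ii ii, which concatenate to the answer.

riiiiiiiiiiiiiiiiiiiiiiiiiiiiiii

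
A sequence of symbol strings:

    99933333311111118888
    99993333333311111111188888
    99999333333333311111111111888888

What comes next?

Each string has the form 9^{n+1} 3^{2n+2} 1^{2n+3} 8^{n+2}, where the shown terms are n = 2, 3, 4.
Setting n = 5 gives 6, 12, 13, 7 characters in each block.

99999933333333333311111111111118888888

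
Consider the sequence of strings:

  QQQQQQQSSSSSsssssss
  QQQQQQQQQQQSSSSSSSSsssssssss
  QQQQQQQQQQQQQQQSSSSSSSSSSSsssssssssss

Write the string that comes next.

QQQQQQQQQQQQQQQQQQQSSSSSSSSSSSSSSsssssssssssss

The n-th term is 4n-1 Q's then 3n-1 S's then 2n+3 s's, where the shown terms are n = 2, 3, 4.
At n = 5 the blocks have lengths 19, 14, 13.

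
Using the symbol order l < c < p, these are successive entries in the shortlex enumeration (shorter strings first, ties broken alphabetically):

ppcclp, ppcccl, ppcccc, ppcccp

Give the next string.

ppccpl

Treat ppcccp as a base-3 numeral over the given alphabet and add one, carrying through any trailing p's.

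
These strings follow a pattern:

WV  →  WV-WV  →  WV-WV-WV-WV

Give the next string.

s(k+1) = s(k)·-·s(k) — each term doubles the last with '-' between the halves.
Doubling WV-WV-WV-WV with '-' between the halves:

WV-WV-WV-WV-WV-WV-WV-WV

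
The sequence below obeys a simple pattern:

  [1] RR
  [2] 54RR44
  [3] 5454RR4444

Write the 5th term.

Every step adds 54 to the front and 44 to the end of the previous string.
From 5454RR4444, 2 further steps: 5454RR4444 → 545454RR444444 → (answer).

54545454RR44444444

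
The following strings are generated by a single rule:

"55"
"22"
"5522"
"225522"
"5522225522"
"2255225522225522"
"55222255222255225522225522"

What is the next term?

From term 3 onward, concatenate the second-to-last term with the last: 55·22 = 5522, 22·5522 = 225522, …
The next term joins 2255225522225522 and 55222255222255225522225522.

225522552222552255222255222255225522225522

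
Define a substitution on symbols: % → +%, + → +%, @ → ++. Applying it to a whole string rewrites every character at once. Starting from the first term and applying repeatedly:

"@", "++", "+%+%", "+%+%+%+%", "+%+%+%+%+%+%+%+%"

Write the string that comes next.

+%+%+%+%+%+%+%+%+%+%+%+%+%+%+%+%

Applying the rule to each of the 16 symbols of +%+%+%+%+%+%+%+% gives the pieces +% +% +% +% +% +% +% +% +% +% +% +% +% +% +% +%, which concatenate to the answer.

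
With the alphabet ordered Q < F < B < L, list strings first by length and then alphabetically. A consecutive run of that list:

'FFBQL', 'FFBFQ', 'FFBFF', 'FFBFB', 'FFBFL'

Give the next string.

The successor of FFBFL increments the rightmost position that isn't already L and resets every position after it to Q.

FFBBQ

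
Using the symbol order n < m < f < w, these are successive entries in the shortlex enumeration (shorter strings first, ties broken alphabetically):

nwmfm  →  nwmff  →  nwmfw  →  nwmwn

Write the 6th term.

Continuing the enumeration 2 steps past nwmwn: nwmwn → nwmwm → (answer).

nwmwf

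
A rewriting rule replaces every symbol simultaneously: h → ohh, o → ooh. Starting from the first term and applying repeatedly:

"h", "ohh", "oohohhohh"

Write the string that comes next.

oohoohohhoohohhohhoohohhohh

Rewriting each symbol of oohohhohh: o→ooh, o→ooh, h→ohh, o→ooh, h→ohh, h→ohh, o→ooh, h→ohh, h→ohh, which concatenates to ooh ooh ohh ooh ohh ohh ooh ohh ohh.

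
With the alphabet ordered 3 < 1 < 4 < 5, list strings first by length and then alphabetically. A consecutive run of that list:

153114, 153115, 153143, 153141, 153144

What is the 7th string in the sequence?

Stepping forward 2 times from 153144: 153144 → 153145, then the target.

153153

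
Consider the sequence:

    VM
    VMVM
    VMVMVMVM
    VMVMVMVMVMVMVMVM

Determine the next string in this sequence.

Every step duplicates the string.
So the next term is two copies of VMVMVMVMVMVMVMVM.

VMVMVMVMVMVMVMVMVMVMVMVMVMVMVMVM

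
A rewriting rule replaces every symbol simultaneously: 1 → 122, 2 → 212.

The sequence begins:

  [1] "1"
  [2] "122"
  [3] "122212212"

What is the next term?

122212212212122212212122212

Rewriting each symbol of 122212212: 1→122, 2→212, 2→212, 2→212, 1→122, 2→212, 2→212, 1→122, 2→212, which concatenates to 122 212 212 212 122 212 212 122 212.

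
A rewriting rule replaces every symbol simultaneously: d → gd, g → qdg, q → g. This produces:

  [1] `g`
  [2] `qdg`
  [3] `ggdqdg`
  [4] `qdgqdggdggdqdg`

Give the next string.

φ(qdgqdggdggdqdg) expands symbol-by-symbol to g gd qdg g gd qdg qdg gd qdg qdg gd g gd qdg; joining the 14 pieces gives the next term.

ggdqdgggdqdgqdggdqdgqdggdggdqdg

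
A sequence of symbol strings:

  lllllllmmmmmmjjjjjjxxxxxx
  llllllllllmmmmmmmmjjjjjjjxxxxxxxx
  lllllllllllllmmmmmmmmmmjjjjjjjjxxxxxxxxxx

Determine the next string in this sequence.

Reading off run lengths: l runs 7, 10, 13; m runs 6, 8, 10; j runs 6, 7, 8; x runs 6, 8, 10 — each is linear in n, where the shown terms are n = 3, 4, 5.
At n = 6 the blocks have lengths 16, 12, 9, 12.

llllllllllllllllmmmmmmmmmmmmjjjjjjjjjxxxxxxxxxxxx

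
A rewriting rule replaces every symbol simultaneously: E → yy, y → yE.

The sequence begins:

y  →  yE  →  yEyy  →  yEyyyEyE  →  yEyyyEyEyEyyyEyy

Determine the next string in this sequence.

Applying the rule to each of the 16 symbols of yEyyyEyEyEyyyEyy gives the pieces yE yy yE yE yE yy yE yy yE yy yE yE yE yy yE yE, which concatenate to the answer.

yEyyyEyEyEyyyEyyyEyyyEyEyEyyyEyE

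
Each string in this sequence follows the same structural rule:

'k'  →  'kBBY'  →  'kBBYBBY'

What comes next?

kBBYBBYBBY

Each term is the previous one with BBY appended.
So the next term is kBBYBBY·BBY.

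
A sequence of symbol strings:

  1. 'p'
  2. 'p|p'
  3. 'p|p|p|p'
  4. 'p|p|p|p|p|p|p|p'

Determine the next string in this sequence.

p|p|p|p|p|p|p|p|p|p|p|p|p|p|p|p

Every step duplicates the string with '|' between the halves.
One more doubling of p|p|p|p|p|p|p|p gives the answer.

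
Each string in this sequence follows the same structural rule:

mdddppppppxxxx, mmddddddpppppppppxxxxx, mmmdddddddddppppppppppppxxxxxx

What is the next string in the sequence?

The n-th term is n m's then 3n d's then 3n+3 p's then n+3 x's (n = 1, 2, …).
For the next term, n = 4, so the run lengths are 4, 12, 15, 7.

mmmmddddddddddddpppppppppppppppxxxxxxx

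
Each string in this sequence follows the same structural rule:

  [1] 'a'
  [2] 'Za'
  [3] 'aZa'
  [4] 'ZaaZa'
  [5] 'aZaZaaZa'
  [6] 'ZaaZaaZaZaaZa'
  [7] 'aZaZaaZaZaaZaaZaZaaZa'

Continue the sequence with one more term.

ZaaZaaZaZaaZaaZaZaaZaZaaZaaZaZaaZa

This is a Fibonacci-style word recurrence s(k) = s(k−2)·s(k−1): e.g. a·Za = aZa.
Continuing: ZaaZaaZaZaaZa · aZaZaaZaZaaZaaZaZaaZa gives term 8.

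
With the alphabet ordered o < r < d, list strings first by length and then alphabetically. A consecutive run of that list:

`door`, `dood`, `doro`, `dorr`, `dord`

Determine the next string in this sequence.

dodo

Find the rightmost character of dord below d, bump it to the next letter, and reset everything to its right to o.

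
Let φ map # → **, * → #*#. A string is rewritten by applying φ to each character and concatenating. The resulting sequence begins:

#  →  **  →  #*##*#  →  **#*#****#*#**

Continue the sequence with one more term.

Applying the rule to each of the 14 symbols of **#*#****#*#** gives the pieces #*# #*# ** #*# ** #*# #*# #*# #*# ** #*# ** #*# #*#, which concatenate to the answer.

#*##*#**#*#**#*##*##*##*#**#*#**#*##*#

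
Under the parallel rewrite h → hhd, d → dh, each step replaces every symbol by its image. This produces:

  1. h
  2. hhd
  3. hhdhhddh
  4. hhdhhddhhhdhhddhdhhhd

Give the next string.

Replace each of the 21 characters of hhdhhddhhhdhhddhdhhhd in place — hhd hhd dh hhd hhd dh dh hhd hhd hhd dh hhd hhd dh dh hhd dh hhd hhd hhd dh — and concatenate.

hhdhhddhhhdhhddhdhhhdhhdhhddhhhdhhddhdhhhddhhhdhhdhhddh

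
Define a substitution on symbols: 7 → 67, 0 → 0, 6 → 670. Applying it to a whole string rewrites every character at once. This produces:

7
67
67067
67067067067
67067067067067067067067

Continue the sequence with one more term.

67067067067067067067067067067067067067067067067

φ(67067067067067067067067) expands symbol-by-symbol to 670 67 0 670 67 0 670 67 0 670 67 0 670 67 0 670 67 0 670 67 0 670 67; joining the 23 pieces gives the next term.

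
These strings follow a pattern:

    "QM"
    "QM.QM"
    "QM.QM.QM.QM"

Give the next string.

Every step duplicates the string with '.' between the halves.
Doubling QM.QM.QM.QM with '.' between the halves:

QM.QM.QM.QM.QM.QM.QM.QM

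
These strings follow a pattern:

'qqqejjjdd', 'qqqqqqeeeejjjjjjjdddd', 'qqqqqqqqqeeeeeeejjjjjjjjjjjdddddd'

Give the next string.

qqqqqqqqqqqqeeeeeeeeeejjjjjjjjjjjjjjjdddddddd

The n-th term is 3n q's then 3n-2 e's then 4n-1 j's then 2n d's (n = 1, 2, …).
For the next term, n = 4, so the run lengths are 12, 10, 15, 8.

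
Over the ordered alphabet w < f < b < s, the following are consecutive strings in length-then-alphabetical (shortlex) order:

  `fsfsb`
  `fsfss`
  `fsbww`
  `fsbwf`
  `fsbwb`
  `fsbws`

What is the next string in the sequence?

The successor of fsbws increments the rightmost position that isn't already s and resets every position after it to w.

fsbfw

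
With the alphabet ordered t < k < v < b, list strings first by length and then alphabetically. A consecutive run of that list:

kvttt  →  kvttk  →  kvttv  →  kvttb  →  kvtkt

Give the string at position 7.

kvtkv

Advancing 2 positions from kvtkt through kvtkt → kvtkk reaches term 7.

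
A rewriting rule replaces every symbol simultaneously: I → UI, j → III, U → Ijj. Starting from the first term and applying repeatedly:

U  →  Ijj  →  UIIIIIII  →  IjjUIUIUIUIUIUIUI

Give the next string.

Rewriting the 17 symbols of IjjUIUIUIUIUIUIUI one by one yields UI III III Ijj UI Ijj UI Ijj UI Ijj UI Ijj UI Ijj UI Ijj UI; concatenated:

UIIIIIIIIjjUIIjjUIIjjUIIjjUIIjjUIIjjUIIjjUI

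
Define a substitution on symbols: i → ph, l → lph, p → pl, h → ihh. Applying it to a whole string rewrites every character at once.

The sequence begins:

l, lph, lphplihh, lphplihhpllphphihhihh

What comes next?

Rewriting the 21 symbols of lphplihhpllphphihhihh one by one yields lph pl ihh pl lph ph ihh ihh pl lph lph pl ihh pl ihh ph ihh ihh ph ihh ihh; concatenated:

lphplihhpllphphihhihhpllphlphplihhplihhphihhihhphihhihh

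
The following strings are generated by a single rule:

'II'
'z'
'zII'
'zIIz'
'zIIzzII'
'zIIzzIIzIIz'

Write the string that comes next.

zIIzzIIzIIzzIIzzII

From term 3 onward, concatenate the last term with the second-to-last: z·II = zII, zII·z = zIIz, …
So term 7 is zIIzzIIzIIz·zIIzzII.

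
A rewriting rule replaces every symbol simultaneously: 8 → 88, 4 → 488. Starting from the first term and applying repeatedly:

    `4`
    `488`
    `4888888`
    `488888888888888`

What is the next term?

φ(488888888888888) expands symbol-by-symbol to 488 88 88 88 88 88 88 88 88 88 88 88 88 88 88; joining the 15 pieces gives the next term.

4888888888888888888888888888888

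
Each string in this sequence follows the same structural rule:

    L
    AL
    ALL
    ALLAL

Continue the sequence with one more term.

Each term (from the third on) is the previous term followed by the one before it: term 3 = AL·L = ALL.
So term 5 is ALLAL·ALL.

ALLALALL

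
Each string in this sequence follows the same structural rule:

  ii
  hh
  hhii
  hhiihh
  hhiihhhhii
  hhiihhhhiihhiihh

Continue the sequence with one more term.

Each term (from the third on) is the previous term followed by the one before it: term 3 = hh·ii = hhii.
So term 7 is hhiihhhhiihhiihh·hhiihhhhii.

hhiihhhhiihhiihhhhiihhhhii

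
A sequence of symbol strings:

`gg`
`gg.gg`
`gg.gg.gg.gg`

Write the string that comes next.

Each string is two copies of the previous one joined by '.'.
Doubling gg.gg.gg.gg with '.' between the halves:

gg.gg.gg.gg.gg.gg.gg.gg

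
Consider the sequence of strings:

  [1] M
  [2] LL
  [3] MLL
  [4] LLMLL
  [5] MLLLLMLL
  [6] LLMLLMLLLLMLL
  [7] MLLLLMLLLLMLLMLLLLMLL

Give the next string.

LLMLLMLLLLMLLMLLLLMLLLLMLLMLLLLMLL

This is a Fibonacci-style word recurrence s(k) = s(k−2)·s(k−1): e.g. M·LL = MLL.
Continuing: LLMLLMLLLLMLL · MLLLLMLLLLMLLMLLLLMLL gives term 8.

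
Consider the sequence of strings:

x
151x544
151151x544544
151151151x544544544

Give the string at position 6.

Each term wraps the previous one in 151 on the left and 544 on the right.
From 151151151x544544544, 2 further steps: 151151151x544544544 → 151151151151x544544544544 → (answer).

151151151151151x544544544544544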